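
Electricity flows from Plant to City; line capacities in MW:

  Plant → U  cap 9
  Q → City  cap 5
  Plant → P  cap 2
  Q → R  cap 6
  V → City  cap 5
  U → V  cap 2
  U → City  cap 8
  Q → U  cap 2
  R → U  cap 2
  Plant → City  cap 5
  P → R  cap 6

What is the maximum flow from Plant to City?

15

Augment Plant→City: bottleneck 5, flow now 5.
Augment Plant→U→City: bottleneck 8, flow now 13.
Augment Plant→U→V→City: bottleneck 1, flow now 14.
Augment Plant→P→R→U→V→City: bottleneck 1, flow now 15.
No augmenting path remains; maximum flow = 15.
In the residual graph, reachable from Plant: {Plant, P, R, U}.
Min-cut edges: Plant→City (5), U→V (2), U→City (8); capacity 5 + 2 + 8 = 15.
This cut is saturated, so no flow can exceed 15.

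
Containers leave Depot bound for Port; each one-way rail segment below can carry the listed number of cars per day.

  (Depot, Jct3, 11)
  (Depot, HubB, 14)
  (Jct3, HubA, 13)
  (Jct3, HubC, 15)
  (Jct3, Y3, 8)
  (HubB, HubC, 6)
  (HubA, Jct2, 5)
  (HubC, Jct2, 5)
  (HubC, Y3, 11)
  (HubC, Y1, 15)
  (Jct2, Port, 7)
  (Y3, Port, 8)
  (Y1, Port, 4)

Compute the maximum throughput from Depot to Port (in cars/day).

Augment Depot→Jct3→Y3→Port: bottleneck 8, flow now 8.
Augment Depot→Jct3→HubA→Jct2→Port: bottleneck 3, flow now 11.
Augment Depot→HubB→HubC→Jct2→Port: bottleneck 4, flow now 15.
Augment Depot→HubB→HubC→Y1→Port: bottleneck 2, flow now 17.
No augmenting path remains; maximum flow = 17.
In the residual graph, reachable from Depot: {Depot, HubB}.
Min-cut edges: Depot→Jct3 (11), HubB→HubC (6); capacity 11 + 6 = 17.
This cut is saturated, so no flow can exceed 17.

17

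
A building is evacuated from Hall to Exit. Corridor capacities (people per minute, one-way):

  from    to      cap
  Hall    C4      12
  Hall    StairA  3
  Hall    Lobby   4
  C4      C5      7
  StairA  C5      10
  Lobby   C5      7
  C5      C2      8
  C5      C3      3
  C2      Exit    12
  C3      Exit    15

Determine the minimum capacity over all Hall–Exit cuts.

Augment Hall→C4→C5→C2→Exit: bottleneck 7, flow now 7.
Augment Hall→StairA→C5→C2→Exit: bottleneck 1, flow now 8.
Augment Hall→StairA→C5→C3→Exit: bottleneck 2, flow now 10.
Augment Hall→Lobby→C5→C3→Exit: bottleneck 1, flow now 11.
No augmenting path remains; maximum flow = 11.
By max-flow min-cut, the minimum cut capacity equals the max flow.
In the residual graph, reachable from Hall: {Hall, C4, StairA, Lobby, C5}.
Min-cut edges: C5→C2 (8), C5→C3 (3); capacity 8 + 3 = 11.

11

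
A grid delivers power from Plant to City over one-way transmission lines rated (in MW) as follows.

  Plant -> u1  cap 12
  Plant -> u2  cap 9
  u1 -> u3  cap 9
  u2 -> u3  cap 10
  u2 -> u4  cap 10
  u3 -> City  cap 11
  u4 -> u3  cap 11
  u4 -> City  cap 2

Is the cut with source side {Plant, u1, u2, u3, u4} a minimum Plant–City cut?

Yes — it is a minimum cut (capacity 13).

Given cut capacity: 11 + 2 = 13.
Augment Plant→u1→u3→City: bottleneck 9, flow now 9.
Augment Plant→u2→u3→City: bottleneck 2, flow now 11.
Augment Plant→u2→u4→City: bottleneck 2, flow now 13.
No augmenting path remains; maximum flow = 13.
Cut capacity 13 equals the max flow, so it is a minimum cut.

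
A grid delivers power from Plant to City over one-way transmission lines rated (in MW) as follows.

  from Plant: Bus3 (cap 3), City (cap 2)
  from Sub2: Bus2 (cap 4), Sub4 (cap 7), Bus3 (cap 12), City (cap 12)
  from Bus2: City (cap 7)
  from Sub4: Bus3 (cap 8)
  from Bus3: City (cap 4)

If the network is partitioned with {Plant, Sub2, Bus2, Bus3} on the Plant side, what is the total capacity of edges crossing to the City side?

Edges leaving {Plant, Sub2, Bus2, Bus3}: Plant→City (2), Sub2→Sub4 (7), Sub2→City (12), Bus2→City (7), Bus3→City (4).
Cut capacity = 2 + 7 + 12 + 7 + 4 = 32.

32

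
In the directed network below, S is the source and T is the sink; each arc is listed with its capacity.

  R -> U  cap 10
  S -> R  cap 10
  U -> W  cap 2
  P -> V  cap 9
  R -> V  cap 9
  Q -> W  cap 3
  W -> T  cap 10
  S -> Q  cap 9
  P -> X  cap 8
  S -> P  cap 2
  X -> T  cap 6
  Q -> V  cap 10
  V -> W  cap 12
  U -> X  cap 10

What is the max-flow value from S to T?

16

Augment S→P→X→T: bottleneck 2, flow now 2.
Augment S→Q→W→T: bottleneck 3, flow now 5.
Augment S→Q→V→W→T: bottleneck 6, flow now 11.
Augment S→R→U→W→T: bottleneck 1, flow now 12.
Augment S→R→U→X→T: bottleneck 4, flow now 16.
No augmenting path remains; maximum flow = 16.
In the residual graph, reachable from S: {S, P, Q, R, U, V, W, X}.
Min-cut edges: W→T (10), X→T (6); capacity 10 + 6 = 16.
This cut is saturated, so no flow can exceed 16.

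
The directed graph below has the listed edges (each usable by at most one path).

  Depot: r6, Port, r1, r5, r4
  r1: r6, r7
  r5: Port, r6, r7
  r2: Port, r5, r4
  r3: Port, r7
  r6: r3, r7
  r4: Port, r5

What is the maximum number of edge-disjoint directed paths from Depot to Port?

4

Assign every edge capacity 1; by Menger, the answer equals the max flow.
Path Depot→Port (+1); total 1.
Path Depot→r4→Port (+1); total 2.
Path Depot→r5→Port (+1); total 3.
Path Depot→r6→r3→Port (+1); total 4.
No residual Depot→Port path; max flow = 4.
Certifying cut of size 4: {Depot→Port, Depot→r4, Depot→r5, r6→r3}.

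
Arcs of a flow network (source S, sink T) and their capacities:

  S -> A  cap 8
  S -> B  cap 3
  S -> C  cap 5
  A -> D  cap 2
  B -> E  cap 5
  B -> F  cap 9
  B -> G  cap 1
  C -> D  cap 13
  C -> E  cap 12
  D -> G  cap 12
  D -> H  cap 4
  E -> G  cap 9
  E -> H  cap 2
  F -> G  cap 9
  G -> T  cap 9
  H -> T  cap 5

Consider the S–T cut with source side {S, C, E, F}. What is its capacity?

44

Edges leaving {S, C, E, F}: S→A (8), S→B (3), C→D (13), E→G (9), E→H (2), F→G (9).
Cut capacity = 8 + 3 + 13 + 9 + 2 + 9 = 44.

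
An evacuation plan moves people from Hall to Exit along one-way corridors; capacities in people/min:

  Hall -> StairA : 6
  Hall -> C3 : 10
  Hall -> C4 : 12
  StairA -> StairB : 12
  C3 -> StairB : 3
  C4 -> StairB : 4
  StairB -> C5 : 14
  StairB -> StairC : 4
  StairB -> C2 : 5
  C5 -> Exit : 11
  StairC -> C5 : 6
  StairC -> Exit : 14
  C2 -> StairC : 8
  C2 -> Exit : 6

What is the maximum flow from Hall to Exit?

13

Augment Hall→StairA→StairB→C5→Exit: bottleneck 6, flow now 6.
Augment Hall→C3→StairB→C5→Exit: bottleneck 3, flow now 9.
Augment Hall→C4→StairB→C5→Exit: bottleneck 2, flow now 11.
Augment Hall→C4→StairB→StairC→Exit: bottleneck 2, flow now 13.
No augmenting path remains; maximum flow = 13.
In the residual graph, reachable from Hall: {Hall, C3, C4}.
Min-cut edges: Hall→StairA (6), C3→StairB (3), C4→StairB (4); capacity 6 + 3 + 4 = 13.
This cut is saturated, so no flow can exceed 13.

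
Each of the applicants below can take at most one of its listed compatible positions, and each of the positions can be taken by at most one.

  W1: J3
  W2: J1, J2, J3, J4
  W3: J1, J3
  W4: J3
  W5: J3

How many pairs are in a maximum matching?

3

Unit-capacity flow: source→left, listed edges, right→sink; max matching = max flow.
Augmenting path W1→J3 (+1); matched 1.
Augmenting path W2→J1 (+1); matched 2.
Augmenting path W3→J1→W2→J2 (+1); matched 3.
No augmenting path remains; maximum matching = 3.
König certificate: {W2, W3, J3} is a vertex cover of size 3 (every listed pair touches it), so no matching can be larger.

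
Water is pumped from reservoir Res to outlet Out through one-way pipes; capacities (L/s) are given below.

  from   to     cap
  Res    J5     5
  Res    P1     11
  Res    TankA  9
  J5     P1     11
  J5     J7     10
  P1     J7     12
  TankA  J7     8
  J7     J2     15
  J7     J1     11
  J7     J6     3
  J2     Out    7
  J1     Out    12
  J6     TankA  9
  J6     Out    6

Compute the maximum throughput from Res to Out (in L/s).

21

Augment Res→J5→J7→J2→Out: bottleneck 5, flow now 5.
Augment Res→P1→J7→J2→Out: bottleneck 2, flow now 7.
Augment Res→P1→J7→J1→Out: bottleneck 9, flow now 16.
Augment Res→TankA→J7→J1→Out: bottleneck 2, flow now 18.
Augment Res→TankA→J7→J6→Out: bottleneck 3, flow now 21.
No augmenting path remains; maximum flow = 21.
In the residual graph, reachable from Res: {Res, J5, P1, TankA, J7, J2}.
Min-cut edges: J7→J1 (11), J7→J6 (3), J2→Out (7); capacity 11 + 3 + 7 = 21.
This cut is saturated, so no flow can exceed 21.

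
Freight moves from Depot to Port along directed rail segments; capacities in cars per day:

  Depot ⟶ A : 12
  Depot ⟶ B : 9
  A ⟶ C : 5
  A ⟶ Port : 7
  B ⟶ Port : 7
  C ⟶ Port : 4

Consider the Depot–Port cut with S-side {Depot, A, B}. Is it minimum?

Given cut capacity: 5 + 7 + 7 = 19.
Augment Depot→A→Port: bottleneck 7, flow now 7.
Augment Depot→B→Port: bottleneck 7, flow now 14.
Augment Depot→A→C→Port: bottleneck 4, flow now 18.
No augmenting path remains; maximum flow = 18.
In the residual graph, reachable from Depot: {Depot, A, B, C}.
Min-cut edges: A→Port (7), B→Port (7), C→Port (4); capacity 7 + 7 + 4 = 18.
Cut capacity 19 exceeds the max flow 18, so it is not minimum.

No — its capacity is 19, but the minimum cut has capacity 18.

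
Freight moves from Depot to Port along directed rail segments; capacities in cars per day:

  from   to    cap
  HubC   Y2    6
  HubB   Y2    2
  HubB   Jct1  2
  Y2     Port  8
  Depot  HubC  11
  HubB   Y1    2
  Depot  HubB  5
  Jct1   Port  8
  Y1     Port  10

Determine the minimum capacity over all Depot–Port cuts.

11

Augment Depot→HubC→Y2→Port: bottleneck 6, flow now 6.
Augment Depot→HubB→Y1→Port: bottleneck 2, flow now 8.
Augment Depot→HubB→Jct1→Port: bottleneck 2, flow now 10.
Augment Depot→HubB→Y2→Port: bottleneck 1, flow now 11.
No augmenting path remains; maximum flow = 11.
By max-flow min-cut, the minimum cut capacity equals the max flow.
In the residual graph, reachable from Depot: {Depot, HubC}.
Min-cut edges: Depot→HubB (5), HubC→Y2 (6); capacity 5 + 6 = 11.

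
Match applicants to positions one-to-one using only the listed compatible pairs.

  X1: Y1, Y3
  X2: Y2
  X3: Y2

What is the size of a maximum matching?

Unit-capacity flow: source→left, listed edges, right→sink; max matching = max flow.
Augmenting path X1→Y1 (+1); matched 1.
Augmenting path X2→Y2 (+1); matched 2.
No augmenting path remains; maximum matching = 2.
König certificate: {X1, Y2} is a vertex cover of size 2 (every listed pair touches it), so no matching can be larger.

2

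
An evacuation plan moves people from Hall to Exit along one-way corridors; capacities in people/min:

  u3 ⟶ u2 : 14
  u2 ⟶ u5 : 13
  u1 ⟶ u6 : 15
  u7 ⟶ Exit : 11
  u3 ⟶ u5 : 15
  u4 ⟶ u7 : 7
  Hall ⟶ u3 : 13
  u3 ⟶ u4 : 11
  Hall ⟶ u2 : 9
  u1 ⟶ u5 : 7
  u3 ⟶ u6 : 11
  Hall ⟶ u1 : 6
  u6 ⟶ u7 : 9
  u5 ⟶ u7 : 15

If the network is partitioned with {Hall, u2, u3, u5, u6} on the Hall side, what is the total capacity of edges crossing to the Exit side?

41

Edges leaving {Hall, u2, u3, u5, u6}: Hall→u1 (6), u3→u4 (11), u5→u7 (15), u6→u7 (9).
Cut capacity = 6 + 11 + 15 + 9 = 41.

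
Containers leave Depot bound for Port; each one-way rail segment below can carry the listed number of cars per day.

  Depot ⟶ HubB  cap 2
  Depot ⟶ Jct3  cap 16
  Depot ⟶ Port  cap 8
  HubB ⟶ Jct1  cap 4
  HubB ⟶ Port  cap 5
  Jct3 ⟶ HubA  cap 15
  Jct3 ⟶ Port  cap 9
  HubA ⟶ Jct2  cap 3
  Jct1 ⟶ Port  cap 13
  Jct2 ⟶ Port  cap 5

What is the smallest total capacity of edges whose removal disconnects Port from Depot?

22

Augment Depot→Port: bottleneck 8, flow now 8.
Augment Depot→HubB→Port: bottleneck 2, flow now 10.
Augment Depot→Jct3→Port: bottleneck 9, flow now 19.
Augment Depot→Jct3→HubA→Jct2→Port: bottleneck 3, flow now 22.
No augmenting path remains; maximum flow = 22.
By max-flow min-cut, the minimum cut capacity equals the max flow.
In the residual graph, reachable from Depot: {Depot, Jct3, HubA}.
Min-cut edges: Depot→HubB (2), Depot→Port (8), Jct3→Port (9), HubA→Jct2 (3); capacity 2 + 8 + 9 + 3 = 22.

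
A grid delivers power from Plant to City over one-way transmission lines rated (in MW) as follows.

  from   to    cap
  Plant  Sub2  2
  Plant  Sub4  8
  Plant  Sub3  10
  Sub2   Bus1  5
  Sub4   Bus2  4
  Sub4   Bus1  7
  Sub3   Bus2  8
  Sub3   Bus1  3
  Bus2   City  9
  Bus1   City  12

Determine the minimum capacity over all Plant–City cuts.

20

Augment Plant→Sub2→Bus1→City: bottleneck 2, flow now 2.
Augment Plant→Sub4→Bus2→City: bottleneck 4, flow now 6.
Augment Plant→Sub4→Bus1→City: bottleneck 4, flow now 10.
Augment Plant→Sub3→Bus2→City: bottleneck 5, flow now 15.
Augment Plant→Sub3→Bus1→City: bottleneck 3, flow now 18.
Augment Plant→Sub3→Bus2→Sub4→Bus1→City: bottleneck 2, flow now 20. (uses reverse residual edge)
No augmenting path remains; maximum flow = 20.
By max-flow min-cut, the minimum cut capacity equals the max flow.
In the residual graph, reachable from Plant: {Plant}.
Min-cut edges: Plant→Sub2 (2), Plant→Sub4 (8), Plant→Sub3 (10); capacity 2 + 8 + 10 = 20.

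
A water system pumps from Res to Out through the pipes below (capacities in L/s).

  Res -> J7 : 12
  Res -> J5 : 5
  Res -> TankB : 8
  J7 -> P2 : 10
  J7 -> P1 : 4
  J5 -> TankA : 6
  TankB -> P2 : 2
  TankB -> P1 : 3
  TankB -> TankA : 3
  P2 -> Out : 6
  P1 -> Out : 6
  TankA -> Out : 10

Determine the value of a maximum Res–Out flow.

20

Augment Res→J7→P2→Out: bottleneck 6, flow now 6.
Augment Res→J7→P1→Out: bottleneck 4, flow now 10.
Augment Res→J5→TankA→Out: bottleneck 5, flow now 15.
Augment Res→TankB→P1→Out: bottleneck 2, flow now 17.
Augment Res→TankB→TankA→Out: bottleneck 3, flow now 20.
No augmenting path remains; maximum flow = 20.
In the residual graph, reachable from Res: {Res, J7, TankB, P2, P1}.
Min-cut edges: Res→J5 (5), TankB→TankA (3), P2→Out (6), P1→Out (6); capacity 5 + 3 + 6 + 6 = 20.
This cut is saturated, so no flow can exceed 20.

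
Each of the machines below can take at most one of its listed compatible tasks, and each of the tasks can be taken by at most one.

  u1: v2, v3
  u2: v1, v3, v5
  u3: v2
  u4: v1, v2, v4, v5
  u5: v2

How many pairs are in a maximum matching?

Unit-capacity flow: source→left, listed edges, right→sink; max matching = max flow.
Augmenting path u1→v2 (+1); matched 1.
Augmenting path u2→v1 (+1); matched 2.
Augmenting path u4→v4 (+1); matched 3.
Augmenting path u3→v2→u1→v3 (+1); matched 4.
No augmenting path remains; maximum matching = 4.
König certificate: {u1, u2, u4, v2} is a vertex cover of size 4 (every listed pair touches it), so no matching can be larger.

4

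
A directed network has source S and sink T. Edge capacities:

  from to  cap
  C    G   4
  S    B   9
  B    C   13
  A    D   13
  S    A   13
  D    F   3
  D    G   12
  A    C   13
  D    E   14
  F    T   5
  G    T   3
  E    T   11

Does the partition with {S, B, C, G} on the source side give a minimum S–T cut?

Yes — it is a minimum cut (capacity 16).

Given cut capacity: 13 + 3 = 16.
Augment S→A→C→G→T: bottleneck 3, flow now 3.
Augment S→A→D→E→T: bottleneck 10, flow now 13.
Augment S→B→C→A→D→E→T: bottleneck 1, flow now 14. (uses reverse residual edge)
Augment S→B→C→A→D→F→T: bottleneck 2, flow now 16. (uses reverse residual edge)
No augmenting path remains; maximum flow = 16.
Cut capacity 16 equals the max flow, so it is a minimum cut.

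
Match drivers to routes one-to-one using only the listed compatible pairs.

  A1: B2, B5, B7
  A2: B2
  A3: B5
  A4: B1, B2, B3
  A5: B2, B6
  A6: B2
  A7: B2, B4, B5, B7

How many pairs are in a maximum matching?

6

Unit-capacity flow: source→left, listed edges, right→sink; max matching = max flow.
Augmenting path A1→B2 (+1); matched 1.
Augmenting path A3→B5 (+1); matched 2.
Augmenting path A4→B1 (+1); matched 3.
Augmenting path A5→B6 (+1); matched 4.
Augmenting path A7→B4 (+1); matched 5.
Augmenting path A2→B2→A1→B7 (+1); matched 6.
No augmenting path remains; maximum matching = 6.
König certificate: {A1, A3, A4, A5, A7, B2} is a vertex cover of size 6 (every listed pair touches it), so no matching can be larger.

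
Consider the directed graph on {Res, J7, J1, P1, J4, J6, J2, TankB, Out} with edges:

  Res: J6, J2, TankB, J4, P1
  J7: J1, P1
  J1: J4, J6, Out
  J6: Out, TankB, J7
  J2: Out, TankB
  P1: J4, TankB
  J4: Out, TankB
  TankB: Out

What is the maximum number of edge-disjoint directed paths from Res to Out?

4

Assign every edge capacity 1; by Menger, the answer equals the max flow.
Path Res→J4→Out (+1); total 1.
Path Res→J6→Out (+1); total 2.
Path Res→J2→Out (+1); total 3.
Path Res→TankB→Out (+1); total 4.
No residual Res→Out path; max flow = 4.
Certifying cut of size 4: {J4→Out, Res→J2, Res→J6, TankB→Out}.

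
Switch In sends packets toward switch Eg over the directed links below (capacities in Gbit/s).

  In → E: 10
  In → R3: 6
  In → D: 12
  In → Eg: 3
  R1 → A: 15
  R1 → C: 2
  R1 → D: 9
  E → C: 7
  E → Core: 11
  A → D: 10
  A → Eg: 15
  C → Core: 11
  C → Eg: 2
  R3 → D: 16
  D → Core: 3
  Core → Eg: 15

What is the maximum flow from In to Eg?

Augment In→Eg: bottleneck 3, flow now 3.
Augment In→E→C→Eg: bottleneck 2, flow now 5.
Augment In→E→Core→Eg: bottleneck 8, flow now 13.
Augment In→D→Core→Eg: bottleneck 3, flow now 16.
No augmenting path remains; maximum flow = 16.
In the residual graph, reachable from In: {In, R3, D}.
Min-cut edges: In→E (10), In→Eg (3), D→Core (3); capacity 10 + 3 + 3 = 16.
This cut is saturated, so no flow can exceed 16.

16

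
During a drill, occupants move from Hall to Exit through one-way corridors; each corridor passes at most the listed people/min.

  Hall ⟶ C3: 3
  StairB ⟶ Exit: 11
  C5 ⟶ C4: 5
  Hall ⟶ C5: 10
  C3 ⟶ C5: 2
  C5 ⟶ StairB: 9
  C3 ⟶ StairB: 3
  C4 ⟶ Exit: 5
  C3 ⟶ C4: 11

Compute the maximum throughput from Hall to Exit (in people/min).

Augment Hall→C3→StairB→Exit: bottleneck 3, flow now 3.
Augment Hall→C5→StairB→Exit: bottleneck 8, flow now 11.
Augment Hall→C5→C4→Exit: bottleneck 2, flow now 13.
No augmenting path remains; maximum flow = 13.
In the residual graph, reachable from Hall: {Hall}.
Min-cut edges: Hall→C3 (3), Hall→C5 (10); capacity 3 + 10 = 13.
This cut is saturated, so no flow can exceed 13.

13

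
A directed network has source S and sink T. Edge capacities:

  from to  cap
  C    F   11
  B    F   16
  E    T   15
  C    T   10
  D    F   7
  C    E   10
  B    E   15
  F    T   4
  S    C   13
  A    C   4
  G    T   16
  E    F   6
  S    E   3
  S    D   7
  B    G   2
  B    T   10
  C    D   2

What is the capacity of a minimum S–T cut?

Augment S→C→T: bottleneck 10, flow now 10.
Augment S→E→T: bottleneck 3, flow now 13.
Augment S→C→E→T: bottleneck 3, flow now 16.
Augment S→D→F→T: bottleneck 4, flow now 20.
No augmenting path remains; maximum flow = 20.
By max-flow min-cut, the minimum cut capacity equals the max flow.
In the residual graph, reachable from S: {S, D, F}.
Min-cut edges: S→C (13), S→E (3), F→T (4); capacity 13 + 3 + 4 = 20.

20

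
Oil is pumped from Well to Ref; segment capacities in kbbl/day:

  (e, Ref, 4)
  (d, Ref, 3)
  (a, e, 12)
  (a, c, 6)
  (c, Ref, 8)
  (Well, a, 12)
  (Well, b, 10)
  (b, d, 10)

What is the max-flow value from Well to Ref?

Augment Well→a→c→Ref: bottleneck 6, flow now 6.
Augment Well→a→e→Ref: bottleneck 4, flow now 10.
Augment Well→b→d→Ref: bottleneck 3, flow now 13.
No augmenting path remains; maximum flow = 13.
In the residual graph, reachable from Well: {Well, a, b, d, e}.
Min-cut edges: a→c (6), d→Ref (3), e→Ref (4); capacity 6 + 3 + 4 = 13.
This cut is saturated, so no flow can exceed 13.

13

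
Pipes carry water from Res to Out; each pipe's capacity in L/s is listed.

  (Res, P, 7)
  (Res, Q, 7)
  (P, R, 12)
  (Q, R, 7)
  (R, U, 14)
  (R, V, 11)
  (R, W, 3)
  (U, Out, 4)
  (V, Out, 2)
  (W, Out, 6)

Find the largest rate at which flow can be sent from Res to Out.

9

Augment Res→P→R→U→Out: bottleneck 4, flow now 4.
Augment Res→P→R→V→Out: bottleneck 2, flow now 6.
Augment Res→P→R→W→Out: bottleneck 1, flow now 7.
Augment Res→Q→R→W→Out: bottleneck 2, flow now 9.
No augmenting path remains; maximum flow = 9.
In the residual graph, reachable from Res: {Res, P, Q, R, U, V}.
Min-cut edges: R→W (3), U→Out (4), V→Out (2); capacity 3 + 4 + 2 = 9.
This cut is saturated, so no flow can exceed 9.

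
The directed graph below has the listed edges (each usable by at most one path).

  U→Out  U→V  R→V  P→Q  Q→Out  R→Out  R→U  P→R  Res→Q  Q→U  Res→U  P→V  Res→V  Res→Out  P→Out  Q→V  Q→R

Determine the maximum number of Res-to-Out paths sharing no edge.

Assign every edge capacity 1; by Menger, the answer equals the max flow.
Path Res→Out (+1); total 1.
Path Res→Q→Out (+1); total 2.
Path Res→U→Out (+1); total 3.
No residual Res→Out path; max flow = 3.
Certifying cut of size 3: {Res→Out, Res→Q, Res→U}.

3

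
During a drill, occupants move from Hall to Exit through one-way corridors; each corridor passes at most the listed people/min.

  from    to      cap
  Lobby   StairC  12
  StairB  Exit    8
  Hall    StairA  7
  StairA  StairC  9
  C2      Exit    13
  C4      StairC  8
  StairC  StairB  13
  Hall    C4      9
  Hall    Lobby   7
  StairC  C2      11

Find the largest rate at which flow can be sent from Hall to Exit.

Augment Hall→StairA→StairC→StairB→Exit: bottleneck 7, flow now 7.
Augment Hall→Lobby→StairC→StairB→Exit: bottleneck 1, flow now 8.
Augment Hall→Lobby→StairC→C2→Exit: bottleneck 6, flow now 14.
Augment Hall→C4→StairC→C2→Exit: bottleneck 5, flow now 19.
No augmenting path remains; maximum flow = 19.
In the residual graph, reachable from Hall: {Hall, StairA, Lobby, C4, StairC, StairB}.
Min-cut edges: StairC→C2 (11), StairB→Exit (8); capacity 11 + 8 = 19.
This cut is saturated, so no flow can exceed 19.

19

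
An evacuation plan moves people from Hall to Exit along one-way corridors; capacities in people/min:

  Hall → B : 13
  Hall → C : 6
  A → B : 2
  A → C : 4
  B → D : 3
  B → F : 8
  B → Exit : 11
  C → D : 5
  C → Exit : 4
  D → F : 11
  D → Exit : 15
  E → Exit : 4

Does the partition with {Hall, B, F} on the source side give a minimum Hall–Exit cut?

Given cut capacity: 6 + 3 + 11 = 20.
Augment Hall→B→Exit: bottleneck 11, flow now 11.
Augment Hall→C→Exit: bottleneck 4, flow now 15.
Augment Hall→B→D→Exit: bottleneck 2, flow now 17.
Augment Hall→C→D→Exit: bottleneck 2, flow now 19.
No augmenting path remains; maximum flow = 19.
In the residual graph, reachable from Hall: {Hall}.
Min-cut edges: Hall→B (13), Hall→C (6); capacity 13 + 6 = 19.
Cut capacity 20 exceeds the max flow 19, so it is not minimum.

No — its capacity is 20, but the minimum cut has capacity 19.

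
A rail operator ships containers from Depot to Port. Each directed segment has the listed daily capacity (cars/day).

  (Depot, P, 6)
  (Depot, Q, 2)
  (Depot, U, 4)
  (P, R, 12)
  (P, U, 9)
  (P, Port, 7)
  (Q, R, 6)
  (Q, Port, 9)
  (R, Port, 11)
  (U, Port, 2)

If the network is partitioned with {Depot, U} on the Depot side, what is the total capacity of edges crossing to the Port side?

Edges leaving {Depot, U}: Depot→P (6), Depot→Q (2), U→Port (2).
Cut capacity = 6 + 2 + 2 = 10.

10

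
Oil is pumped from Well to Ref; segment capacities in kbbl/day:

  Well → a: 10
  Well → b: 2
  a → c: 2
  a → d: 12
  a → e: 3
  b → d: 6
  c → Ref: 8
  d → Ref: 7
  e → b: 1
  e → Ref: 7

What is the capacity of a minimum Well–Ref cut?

Augment Well→a→c→Ref: bottleneck 2, flow now 2.
Augment Well→a→d→Ref: bottleneck 7, flow now 9.
Augment Well→a→e→Ref: bottleneck 1, flow now 10.
Augment Well→b→d→a→e→Ref: bottleneck 2, flow now 12. (uses reverse residual edge)
No augmenting path remains; maximum flow = 12.
By max-flow min-cut, the minimum cut capacity equals the max flow.
In the residual graph, reachable from Well: {Well}.
Min-cut edges: Well→a (10), Well→b (2); capacity 10 + 2 = 12.

12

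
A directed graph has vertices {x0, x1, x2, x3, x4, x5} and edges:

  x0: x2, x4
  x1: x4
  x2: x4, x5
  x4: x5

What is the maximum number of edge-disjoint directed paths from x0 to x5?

2

Assign every edge capacity 1; by Menger, the answer equals the max flow.
Path x0→x2→x5 (+1); total 1.
Path x0→x4→x5 (+1); total 2.
No residual x0→x5 path; max flow = 2.
Certifying cut of size 2: {x0→x2, x0→x4}.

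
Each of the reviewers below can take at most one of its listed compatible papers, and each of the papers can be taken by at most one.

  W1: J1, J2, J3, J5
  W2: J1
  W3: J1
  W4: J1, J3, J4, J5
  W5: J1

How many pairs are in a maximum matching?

Unit-capacity flow: source→left, listed edges, right→sink; max matching = max flow.
Augmenting path W1→J1 (+1); matched 1.
Augmenting path W4→J3 (+1); matched 2.
Augmenting path W2→J1→W1→J2 (+1); matched 3.
No augmenting path remains; maximum matching = 3.
König certificate: {W1, W4, J1} is a vertex cover of size 3 (every listed pair touches it), so no matching can be larger.

3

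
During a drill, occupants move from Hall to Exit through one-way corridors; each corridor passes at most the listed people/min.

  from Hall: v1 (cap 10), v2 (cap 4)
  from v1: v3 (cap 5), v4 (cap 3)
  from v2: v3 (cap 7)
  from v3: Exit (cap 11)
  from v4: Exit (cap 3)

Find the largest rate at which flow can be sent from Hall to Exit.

12

Augment Hall→v1→v3→Exit: bottleneck 5, flow now 5.
Augment Hall→v1→v4→Exit: bottleneck 3, flow now 8.
Augment Hall→v2→v3→Exit: bottleneck 4, flow now 12.
No augmenting path remains; maximum flow = 12.
In the residual graph, reachable from Hall: {Hall, v1}.
Min-cut edges: Hall→v2 (4), v1→v3 (5), v1→v4 (3); capacity 4 + 5 + 3 = 12.
This cut is saturated, so no flow can exceed 12.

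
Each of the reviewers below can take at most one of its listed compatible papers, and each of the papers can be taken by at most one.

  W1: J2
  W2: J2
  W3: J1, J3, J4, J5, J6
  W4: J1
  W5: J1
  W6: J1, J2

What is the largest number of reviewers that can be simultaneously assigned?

Unit-capacity flow: source→left, listed edges, right→sink; max matching = max flow.
Augmenting path W1→J2 (+1); matched 1.
Augmenting path W3→J1 (+1); matched 2.
Augmenting path W4→J1→W3→J3 (+1); matched 3.
No augmenting path remains; maximum matching = 3.
König certificate: {W3, J1, J2} is a vertex cover of size 3 (every listed pair touches it), so no matching can be larger.

3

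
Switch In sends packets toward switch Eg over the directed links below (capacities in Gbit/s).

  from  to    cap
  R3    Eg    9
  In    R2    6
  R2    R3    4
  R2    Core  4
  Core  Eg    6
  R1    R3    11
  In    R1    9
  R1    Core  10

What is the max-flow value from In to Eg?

Augment In→R2→Core→Eg: bottleneck 4, flow now 4.
Augment In→R2→R3→Eg: bottleneck 2, flow now 6.
Augment In→R1→Core→Eg: bottleneck 2, flow now 8.
Augment In→R1→R3→Eg: bottleneck 7, flow now 15.
No augmenting path remains; maximum flow = 15.
In the residual graph, reachable from In: {In}.
Min-cut edges: In→R2 (6), In→R1 (9); capacity 6 + 9 = 15.
This cut is saturated, so no flow can exceed 15.

15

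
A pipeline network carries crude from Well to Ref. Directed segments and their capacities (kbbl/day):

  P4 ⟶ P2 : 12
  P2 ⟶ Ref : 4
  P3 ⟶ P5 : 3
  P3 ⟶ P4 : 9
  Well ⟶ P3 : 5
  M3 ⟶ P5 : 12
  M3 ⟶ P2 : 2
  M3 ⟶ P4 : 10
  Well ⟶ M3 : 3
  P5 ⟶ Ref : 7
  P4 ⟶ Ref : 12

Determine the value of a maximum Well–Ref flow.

Augment Well→M3→P2→Ref: bottleneck 2, flow now 2.
Augment Well→M3→P5→Ref: bottleneck 1, flow now 3.
Augment Well→P3→P5→Ref: bottleneck 3, flow now 6.
Augment Well→P3→P4→Ref: bottleneck 2, flow now 8.
No augmenting path remains; maximum flow = 8.
In the residual graph, reachable from Well: {Well}.
Min-cut edges: Well→M3 (3), Well→P3 (5); capacity 3 + 5 = 8.
This cut is saturated, so no flow can exceed 8.

8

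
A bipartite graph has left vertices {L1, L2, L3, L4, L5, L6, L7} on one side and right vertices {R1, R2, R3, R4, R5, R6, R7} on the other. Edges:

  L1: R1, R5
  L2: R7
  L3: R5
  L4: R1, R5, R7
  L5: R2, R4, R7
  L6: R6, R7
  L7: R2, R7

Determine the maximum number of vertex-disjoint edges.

Unit-capacity flow: source→left, listed edges, right→sink; max matching = max flow.
Augmenting path L1→R1 (+1); matched 1.
Augmenting path L2→R7 (+1); matched 2.
Augmenting path L3→R5 (+1); matched 3.
Augmenting path L5→R2 (+1); matched 4.
Augmenting path L6→R6 (+1); matched 5.
Augmenting path L7→R2→L5→R4 (+1); matched 6.
No augmenting path remains; maximum matching = 6.
König certificate: {L5, L6, L7, R1, R5, R7} is a vertex cover of size 6 (every listed pair touches it), so no matching can be larger.

6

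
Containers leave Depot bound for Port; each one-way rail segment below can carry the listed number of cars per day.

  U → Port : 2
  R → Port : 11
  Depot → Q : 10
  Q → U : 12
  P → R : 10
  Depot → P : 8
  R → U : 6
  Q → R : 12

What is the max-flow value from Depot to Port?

13

Augment Depot→P→R→Port: bottleneck 8, flow now 8.
Augment Depot→Q→R→Port: bottleneck 3, flow now 11.
Augment Depot→Q→U→Port: bottleneck 2, flow now 13.
No augmenting path remains; maximum flow = 13.
In the residual graph, reachable from Depot: {Depot, P, Q, R, U}.
Min-cut edges: R→Port (11), U→Port (2); capacity 11 + 2 = 13.
This cut is saturated, so no flow can exceed 13.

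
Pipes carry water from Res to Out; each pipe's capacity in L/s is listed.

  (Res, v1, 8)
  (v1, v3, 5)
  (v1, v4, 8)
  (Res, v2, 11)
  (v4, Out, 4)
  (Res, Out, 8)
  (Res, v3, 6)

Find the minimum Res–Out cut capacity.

Augment Res→Out: bottleneck 8, flow now 8.
Augment Res→v1→v4→Out: bottleneck 4, flow now 12.
No augmenting path remains; maximum flow = 12.
By max-flow min-cut, the minimum cut capacity equals the max flow.
In the residual graph, reachable from Res: {Res, v1, v2, v3, v4}.
Min-cut edges: Res→Out (8), v4→Out (4); capacity 8 + 4 = 12.

12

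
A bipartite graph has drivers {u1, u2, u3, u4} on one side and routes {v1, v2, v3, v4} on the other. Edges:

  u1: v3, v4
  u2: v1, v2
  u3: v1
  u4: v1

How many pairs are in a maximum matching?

Unit-capacity flow: source→left, listed edges, right→sink; max matching = max flow.
Augmenting path u1→v3 (+1); matched 1.
Augmenting path u2→v1 (+1); matched 2.
Augmenting path u3→v1→u2→v2 (+1); matched 3.
No augmenting path remains; maximum matching = 3.
König certificate: {u1, u2, v1} is a vertex cover of size 3 (every listed pair touches it), so no matching can be larger.

3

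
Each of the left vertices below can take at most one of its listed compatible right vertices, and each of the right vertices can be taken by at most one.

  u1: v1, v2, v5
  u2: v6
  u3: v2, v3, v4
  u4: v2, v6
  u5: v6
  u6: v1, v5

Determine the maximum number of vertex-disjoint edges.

Unit-capacity flow: source→left, listed edges, right→sink; max matching = max flow.
Augmenting path u1→v1 (+1); matched 1.
Augmenting path u2→v6 (+1); matched 2.
Augmenting path u3→v2 (+1); matched 3.
Augmenting path u6→v5 (+1); matched 4.
Augmenting path u4→v2→u3→v3 (+1); matched 5.
No augmenting path remains; maximum matching = 5.
König certificate: {u1, u3, u4, u6, v6} is a vertex cover of size 5 (every listed pair touches it), so no matching can be larger.

5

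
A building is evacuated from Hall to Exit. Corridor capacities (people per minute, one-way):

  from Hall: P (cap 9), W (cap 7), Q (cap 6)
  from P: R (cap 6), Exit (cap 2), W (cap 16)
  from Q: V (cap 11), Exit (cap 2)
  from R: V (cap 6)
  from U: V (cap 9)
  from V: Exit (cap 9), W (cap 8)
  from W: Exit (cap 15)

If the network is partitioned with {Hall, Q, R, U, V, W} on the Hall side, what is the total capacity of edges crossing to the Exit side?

Edges leaving {Hall, Q, R, U, V, W}: Hall→P (9), Q→Exit (2), V→Exit (9), W→Exit (15).
Cut capacity = 9 + 2 + 9 + 15 = 35.

35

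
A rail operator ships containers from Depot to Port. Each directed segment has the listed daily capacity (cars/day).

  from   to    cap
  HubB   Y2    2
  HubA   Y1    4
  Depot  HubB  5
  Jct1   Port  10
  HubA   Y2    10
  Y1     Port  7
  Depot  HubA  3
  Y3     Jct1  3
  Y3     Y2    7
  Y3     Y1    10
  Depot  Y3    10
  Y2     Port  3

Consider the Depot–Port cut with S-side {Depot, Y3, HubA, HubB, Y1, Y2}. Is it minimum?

Given cut capacity: 3 + 7 + 3 = 13.
Augment Depot→Y3→Y1→Port: bottleneck 7, flow now 7.
Augment Depot→Y3→Y2→Port: bottleneck 3, flow now 10.
Augment Depot→HubA→Y1→Y3→Jct1→Port: bottleneck 3, flow now 13. (uses reverse residual edge)
No augmenting path remains; maximum flow = 13.
Cut capacity 13 equals the max flow, so it is a minimum cut.

Yes — it is a minimum cut (capacity 13).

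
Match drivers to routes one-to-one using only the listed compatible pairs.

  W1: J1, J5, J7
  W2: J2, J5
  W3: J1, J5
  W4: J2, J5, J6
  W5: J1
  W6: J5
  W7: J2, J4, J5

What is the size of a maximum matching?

Unit-capacity flow: source→left, listed edges, right→sink; max matching = max flow.
Augmenting path W1→J1 (+1); matched 1.
Augmenting path W2→J2 (+1); matched 2.
Augmenting path W3→J5 (+1); matched 3.
Augmenting path W4→J6 (+1); matched 4.
Augmenting path W7→J4 (+1); matched 5.
Augmenting path W5→J1→W1→J7 (+1); matched 6.
No augmenting path remains; maximum matching = 6.
König certificate: {W1, W2, W4, W7, J1, J5} is a vertex cover of size 6 (every listed pair touches it), so no matching can be larger.

6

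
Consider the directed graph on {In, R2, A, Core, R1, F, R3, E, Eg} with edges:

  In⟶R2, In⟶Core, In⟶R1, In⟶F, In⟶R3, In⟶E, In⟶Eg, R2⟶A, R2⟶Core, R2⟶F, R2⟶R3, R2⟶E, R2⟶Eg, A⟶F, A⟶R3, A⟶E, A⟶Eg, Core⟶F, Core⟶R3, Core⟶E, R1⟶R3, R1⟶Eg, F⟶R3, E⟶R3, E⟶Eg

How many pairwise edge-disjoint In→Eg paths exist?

Assign every edge capacity 1; by Menger, the answer equals the max flow.
Path In→Eg (+1); total 1.
Path In→R2→Eg (+1); total 2.
Path In→R1→Eg (+1); total 3.
Path In→E→Eg (+1); total 4.
No residual In→Eg path; max flow = 4.
Certifying cut of size 4: {E→Eg, In→Eg, In→R1, In→R2}.

4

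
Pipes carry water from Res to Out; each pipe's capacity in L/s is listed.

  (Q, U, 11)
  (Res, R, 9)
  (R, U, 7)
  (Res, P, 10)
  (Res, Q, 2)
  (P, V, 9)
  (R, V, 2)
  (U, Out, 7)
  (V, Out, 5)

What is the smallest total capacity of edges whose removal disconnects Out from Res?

12

Augment Res→P→V→Out: bottleneck 5, flow now 5.
Augment Res→Q→U→Out: bottleneck 2, flow now 7.
Augment Res→R→U→Out: bottleneck 5, flow now 12.
No augmenting path remains; maximum flow = 12.
By max-flow min-cut, the minimum cut capacity equals the max flow.
In the residual graph, reachable from Res: {Res, P, Q, R, U, V}.
Min-cut edges: U→Out (7), V→Out (5); capacity 7 + 5 = 12.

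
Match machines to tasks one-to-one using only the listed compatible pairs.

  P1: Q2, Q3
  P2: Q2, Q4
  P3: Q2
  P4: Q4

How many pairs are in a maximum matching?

3

Unit-capacity flow: source→left, listed edges, right→sink; max matching = max flow.
Augmenting path P1→Q2 (+1); matched 1.
Augmenting path P2→Q4 (+1); matched 2.
Augmenting path P3→Q2→P1→Q3 (+1); matched 3.
No augmenting path remains; maximum matching = 3.
König certificate: {P1, Q2, Q4} is a vertex cover of size 3 (every listed pair touches it), so no matching can be larger.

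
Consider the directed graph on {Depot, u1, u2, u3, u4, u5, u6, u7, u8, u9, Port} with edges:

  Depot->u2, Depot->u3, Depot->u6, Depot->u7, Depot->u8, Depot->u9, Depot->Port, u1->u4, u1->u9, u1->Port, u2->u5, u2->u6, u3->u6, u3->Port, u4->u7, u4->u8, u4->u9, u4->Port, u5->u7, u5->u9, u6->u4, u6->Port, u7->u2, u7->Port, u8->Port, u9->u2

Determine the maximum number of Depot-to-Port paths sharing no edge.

6

Assign every edge capacity 1; by Menger, the answer equals the max flow.
Path Depot→Port (+1); total 1.
Path Depot→u3→Port (+1); total 2.
Path Depot→u6→Port (+1); total 3.
Path Depot→u7→Port (+1); total 4.
Path Depot→u8→Port (+1); total 5.
Path Depot→u2→u6→u4→Port (+1); total 6.
No residual Depot→Port path; max flow = 6.
Certifying cut of size 6: {Depot→Port, Depot→u3, Depot→u6, Depot→u8, u2→u6, u7→Port}.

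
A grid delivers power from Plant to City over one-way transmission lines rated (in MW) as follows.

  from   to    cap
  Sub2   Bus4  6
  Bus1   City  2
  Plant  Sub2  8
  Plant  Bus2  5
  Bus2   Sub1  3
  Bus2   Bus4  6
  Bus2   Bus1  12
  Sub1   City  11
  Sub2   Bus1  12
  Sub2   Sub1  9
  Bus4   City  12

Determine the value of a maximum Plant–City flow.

Augment Plant→Sub2→Bus4→City: bottleneck 6, flow now 6.
Augment Plant→Sub2→Bus1→City: bottleneck 2, flow now 8.
Augment Plant→Bus2→Bus4→City: bottleneck 5, flow now 13.
No augmenting path remains; maximum flow = 13.
In the residual graph, reachable from Plant: {Plant}.
Min-cut edges: Plant→Sub2 (8), Plant→Bus2 (5); capacity 8 + 5 = 13.
This cut is saturated, so no flow can exceed 13.

13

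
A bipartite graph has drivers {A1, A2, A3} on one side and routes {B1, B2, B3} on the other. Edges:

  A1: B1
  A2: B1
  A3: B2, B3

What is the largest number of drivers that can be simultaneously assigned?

Unit-capacity flow: source→left, listed edges, right→sink; max matching = max flow.
Augmenting path A1→B1 (+1); matched 1.
Augmenting path A3→B2 (+1); matched 2.
No augmenting path remains; maximum matching = 2.
König certificate: {A3, B1} is a vertex cover of size 2 (every listed pair touches it), so no matching can be larger.

2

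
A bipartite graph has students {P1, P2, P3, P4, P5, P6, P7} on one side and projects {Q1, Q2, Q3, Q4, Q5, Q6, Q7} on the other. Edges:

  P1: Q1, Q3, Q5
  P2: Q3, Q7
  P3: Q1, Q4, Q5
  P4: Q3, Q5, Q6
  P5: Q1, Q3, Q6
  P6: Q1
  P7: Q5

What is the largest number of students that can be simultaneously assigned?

Unit-capacity flow: source→left, listed edges, right→sink; max matching = max flow.
Augmenting path P1→Q1 (+1); matched 1.
Augmenting path P2→Q3 (+1); matched 2.
Augmenting path P3→Q4 (+1); matched 3.
Augmenting path P4→Q5 (+1); matched 4.
Augmenting path P5→Q6 (+1); matched 5.
Augmenting path P6→Q1→P1→Q3→P2→Q7 (+1); matched 6.
No augmenting path remains; maximum matching = 6.
König certificate: {P2, P3, Q1, Q3, Q5, Q6} is a vertex cover of size 6 (every listed pair touches it), so no matching can be larger.

6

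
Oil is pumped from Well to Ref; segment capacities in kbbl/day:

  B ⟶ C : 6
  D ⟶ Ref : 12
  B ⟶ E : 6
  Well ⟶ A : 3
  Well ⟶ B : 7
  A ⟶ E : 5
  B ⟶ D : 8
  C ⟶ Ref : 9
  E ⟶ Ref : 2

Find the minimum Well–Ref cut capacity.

9

Augment Well→A→E→Ref: bottleneck 2, flow now 2.
Augment Well→B→C→Ref: bottleneck 6, flow now 8.
Augment Well→B→D→Ref: bottleneck 1, flow now 9.
No augmenting path remains; maximum flow = 9.
By max-flow min-cut, the minimum cut capacity equals the max flow.
In the residual graph, reachable from Well: {Well, A, E}.
Min-cut edges: Well→B (7), E→Ref (2); capacity 7 + 2 = 9.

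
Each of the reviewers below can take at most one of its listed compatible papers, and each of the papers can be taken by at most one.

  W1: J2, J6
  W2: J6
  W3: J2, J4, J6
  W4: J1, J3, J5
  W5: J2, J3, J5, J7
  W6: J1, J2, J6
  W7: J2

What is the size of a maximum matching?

Unit-capacity flow: source→left, listed edges, right→sink; max matching = max flow.
Augmenting path W1→J2 (+1); matched 1.
Augmenting path W2→J6 (+1); matched 2.
Augmenting path W3→J4 (+1); matched 3.
Augmenting path W4→J1 (+1); matched 4.
Augmenting path W5→J3 (+1); matched 5.
Augmenting path W6→J1→W4→J5 (+1); matched 6.
No augmenting path remains; maximum matching = 6.
König certificate: {W3, W4, W5, W6, J2, J6} is a vertex cover of size 6 (every listed pair touches it), so no matching can be larger.

6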